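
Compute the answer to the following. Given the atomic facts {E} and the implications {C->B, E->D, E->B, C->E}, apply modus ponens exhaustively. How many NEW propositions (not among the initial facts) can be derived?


Initial facts: {E}
Apply modus ponens to closure:
  E and E->D  =>  D
  E and E->B  =>  B
Final known: {B, D, E}
New propositions: {B, D}
Count = 2

2


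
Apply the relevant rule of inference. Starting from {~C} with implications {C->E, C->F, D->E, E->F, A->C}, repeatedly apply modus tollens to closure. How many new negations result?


Initial negated facts: {~C}
Apply modus tollens to closure:
  ~C and A->C  =>  ~A
Final negated: {~A, ~C}
New negations: {~A}
Count = 1

1


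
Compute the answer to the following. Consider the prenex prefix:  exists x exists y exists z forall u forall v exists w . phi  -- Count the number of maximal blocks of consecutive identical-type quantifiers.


Quantifier-type sequence: E E E A A E  (A=forall, E=exists)
Group into maximal same-type runs:
  Ex3 | Ax2 | Ex1
Number of blocks = 3

3


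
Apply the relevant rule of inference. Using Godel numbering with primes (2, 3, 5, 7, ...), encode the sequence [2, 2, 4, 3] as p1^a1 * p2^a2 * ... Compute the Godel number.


Encode each element as an exponent of the corresponding prime:
  2^2 = 4
  3^2 = 9
  5^4 = 625
  7^3 = 343
Product = 4 * 9 * 625 * 343 = 7717500

7717500


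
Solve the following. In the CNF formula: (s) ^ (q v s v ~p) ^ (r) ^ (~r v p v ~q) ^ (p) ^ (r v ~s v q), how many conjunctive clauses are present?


A CNF formula is a conjunction of clauses.
Clauses are separated by ^.
Counting the conjuncts: 6 clauses.

6


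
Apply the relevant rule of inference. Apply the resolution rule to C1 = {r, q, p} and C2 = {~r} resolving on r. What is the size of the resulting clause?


Remove r from C1 and ~r from C2.
C1 remainder: {q, p}
C2 remainder: {}
Union (resolvent): {p, q}
Resolvent has 2 literal(s).

2


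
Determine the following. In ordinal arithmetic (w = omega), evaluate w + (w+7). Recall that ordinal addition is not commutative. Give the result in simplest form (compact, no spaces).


Compute w + (w+7).
Ordinal + is associative but NOT commutative; for finite n>0, n + w = w but w + n stays w+n.
w + (w+7) = (w+w) + 7 = w*2+7.
Result = w*2+7

w*2+7


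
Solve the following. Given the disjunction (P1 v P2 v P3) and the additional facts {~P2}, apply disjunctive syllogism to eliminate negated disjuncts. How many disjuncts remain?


Original disjuncts (3): P1, P2, P3
Negated (eliminate): ~P2
Remaining disjuncts: P1, P3
Count = 3 - 1 = 2

2


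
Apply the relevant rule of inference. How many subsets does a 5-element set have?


The power set of a set with n elements has 2^n elements.
|P(S)| = 2^5 = 32

32


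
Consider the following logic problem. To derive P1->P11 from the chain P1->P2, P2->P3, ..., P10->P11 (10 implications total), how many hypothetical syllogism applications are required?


With 10 implications in a chain connecting 11 propositions:
P1->P2, P2->P3, ..., P10->P11
Steps needed = (number of implications) - 1 = 10 - 1 = 9

9


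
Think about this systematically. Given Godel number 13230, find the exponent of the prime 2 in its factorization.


Factorize 13230 by dividing by 2 repeatedly.
Division steps: 2 divides 13230 exactly 1 time(s).
Exponent of 2 = 1

1


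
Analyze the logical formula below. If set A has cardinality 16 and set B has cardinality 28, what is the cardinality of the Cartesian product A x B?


The Cartesian product A x B contains all ordered pairs (a, b).
|A x B| = |A| * |B| = 16 * 28 = 448

448


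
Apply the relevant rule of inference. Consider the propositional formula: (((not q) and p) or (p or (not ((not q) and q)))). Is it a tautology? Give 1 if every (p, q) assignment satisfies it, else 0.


Check all 4 assignments:
p=0, q=0: 1
p=0, q=1: 1
p=1, q=0: 1
p=1, q=1: 1
Satisfying count = 4/4.
Tautology iff count = 4: yes.

1


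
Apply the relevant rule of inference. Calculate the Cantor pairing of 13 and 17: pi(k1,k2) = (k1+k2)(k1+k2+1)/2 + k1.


k1 + k2 = 30
(k1+k2)(k1+k2+1)/2 = 30 * 31 / 2 = 465
pi = 465 + 13 = 478

478


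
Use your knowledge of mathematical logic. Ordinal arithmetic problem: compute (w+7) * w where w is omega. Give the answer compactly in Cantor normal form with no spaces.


Compute (w+7) * w.
Ordinal * is associative and left-distributive over +, but NOT commutative; for finite n>1, n*w = w but w*n stays w*n.
(w+7) * w = sup{(w+7)*k : k<w} = sup{w*k+7} = w^2 (the +7 tail is absorbed in the limit).
Result = w^2

w^2


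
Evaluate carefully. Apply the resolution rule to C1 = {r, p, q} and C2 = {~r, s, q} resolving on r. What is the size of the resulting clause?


Remove r from C1 and ~r from C2.
C1 remainder: {p, q}
C2 remainder: {s, q}
Union (resolvent): {p, q, s}
Resolvent has 3 literal(s).

3


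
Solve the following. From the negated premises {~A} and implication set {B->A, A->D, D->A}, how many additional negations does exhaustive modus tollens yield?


Initial negated facts: {~A}
Apply modus tollens to closure:
  ~A and B->A  =>  ~B
  ~A and D->A  =>  ~D
Final negated: {~A, ~B, ~D}
New negations: {~B, ~D}
Count = 2

2


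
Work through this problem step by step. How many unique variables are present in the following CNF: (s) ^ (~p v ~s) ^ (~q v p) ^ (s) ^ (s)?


Identify each variable that appears in the formula.
Variables found: p, q, s
Count = 3

3


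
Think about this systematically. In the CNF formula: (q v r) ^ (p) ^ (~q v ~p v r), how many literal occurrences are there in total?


Counting literals in each clause:
Clause 1: 2 literal(s)
Clause 2: 1 literal(s)
Clause 3: 3 literal(s)
Total = 6

6


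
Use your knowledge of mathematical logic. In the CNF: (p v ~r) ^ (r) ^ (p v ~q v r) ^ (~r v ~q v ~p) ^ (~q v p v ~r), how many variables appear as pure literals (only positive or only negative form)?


Check each variable for pure literal status:
p: mixed (not pure)
q: pure negative
r: mixed (not pure)
Pure literal count = 1

1


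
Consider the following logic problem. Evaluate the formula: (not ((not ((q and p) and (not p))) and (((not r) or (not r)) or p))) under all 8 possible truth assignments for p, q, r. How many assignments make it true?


Check all 8 assignments:
p=0, q=0, r=0: 0
p=0, q=0, r=1: 1
p=0, q=1, r=0: 0
p=0, q=1, r=1: 1
p=1, q=0, r=0: 0
p=1, q=0, r=1: 0
p=1, q=1, r=0: 0
p=1, q=1, r=1: 0
Count of True = 2

2


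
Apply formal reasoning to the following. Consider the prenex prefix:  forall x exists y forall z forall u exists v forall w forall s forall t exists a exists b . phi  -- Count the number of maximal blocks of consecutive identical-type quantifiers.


Quantifier-type sequence: A E A A E A A A E E  (A=forall, E=exists)
Group into maximal same-type runs:
  Ax1 | Ex1 | Ax2 | Ex1 | Ax3 | Ex2
Number of blocks = 6

6


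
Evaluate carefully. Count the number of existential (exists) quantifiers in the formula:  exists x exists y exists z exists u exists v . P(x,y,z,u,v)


Quantifier prefix: exists x exists y exists z exists u exists v
Mark each quantifier type:
  E E E E E
Universal count = 0, Existential count = 5
Asked for existential (exists) quantifiers: 5

5


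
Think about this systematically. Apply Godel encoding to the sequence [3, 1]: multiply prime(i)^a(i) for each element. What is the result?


Encode each element as an exponent of the corresponding prime:
  2^3 = 8
  3^1 = 3
Product = 8 * 3 = 24

24


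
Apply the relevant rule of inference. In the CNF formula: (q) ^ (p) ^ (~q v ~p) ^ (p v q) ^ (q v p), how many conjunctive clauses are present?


A CNF formula is a conjunction of clauses.
Clauses are separated by ^.
Counting the conjuncts: 5 clauses.

5


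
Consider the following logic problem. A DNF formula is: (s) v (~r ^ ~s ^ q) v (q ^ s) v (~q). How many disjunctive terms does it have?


A DNF formula is a disjunction of terms (conjunctions).
Terms are separated by v.
Counting the disjuncts: 4 terms.

4


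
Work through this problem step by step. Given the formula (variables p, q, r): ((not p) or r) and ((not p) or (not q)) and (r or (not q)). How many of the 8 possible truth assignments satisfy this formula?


Evaluate all 8 assignments for p, q, r:
p=0, q=0, r=0: 1
p=0, q=0, r=1: 1
p=0, q=1, r=0: 0
p=0, q=1, r=1: 1
p=1, q=0, r=0: 0
p=1, q=0, r=1: 1
p=1, q=1, r=0: 0
p=1, q=1, r=1: 0
Satisfying count = 4

4


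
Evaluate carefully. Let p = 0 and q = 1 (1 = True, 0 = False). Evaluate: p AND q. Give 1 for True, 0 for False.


p = 0, q = 1
Operation: p AND q
Evaluate: 0 AND 1 = 0

0


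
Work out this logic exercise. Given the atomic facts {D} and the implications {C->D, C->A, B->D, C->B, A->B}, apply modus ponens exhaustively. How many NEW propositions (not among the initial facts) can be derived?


Initial facts: {D}
Apply modus ponens to closure:
  (no implication fires)
Final known: {D}
New propositions: {(none)}
Count = 0

0


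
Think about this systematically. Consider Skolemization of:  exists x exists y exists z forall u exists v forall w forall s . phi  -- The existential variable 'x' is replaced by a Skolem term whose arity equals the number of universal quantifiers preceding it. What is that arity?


Quantifier prefix: exists x exists y exists z forall u exists v forall w forall s
'x' is existentially quantified at position 1.
No universal quantifiers precede it.
Skolem function arity = 0 (a Skolem constant)

0


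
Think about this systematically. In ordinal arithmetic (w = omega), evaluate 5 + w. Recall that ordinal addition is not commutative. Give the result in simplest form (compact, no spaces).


Compute 5 + w.
Ordinal + is associative but NOT commutative; for finite n>0, n + w = w but w + n stays w+n.
Any finite left addend is absorbed by w on the right: 5 + w = w.
Result = w

w


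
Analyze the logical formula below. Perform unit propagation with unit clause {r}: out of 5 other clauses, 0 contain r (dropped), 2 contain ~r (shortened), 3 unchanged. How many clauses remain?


Satisfied (removed): 0
Shortened (remain): 2
Unchanged (remain): 3
Remaining = 2 + 3 = 5

5


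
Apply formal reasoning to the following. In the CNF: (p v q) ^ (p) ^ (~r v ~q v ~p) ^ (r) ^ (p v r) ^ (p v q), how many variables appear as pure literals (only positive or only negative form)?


Check each variable for pure literal status:
p: mixed (not pure)
q: mixed (not pure)
r: mixed (not pure)
Pure literal count = 0

0


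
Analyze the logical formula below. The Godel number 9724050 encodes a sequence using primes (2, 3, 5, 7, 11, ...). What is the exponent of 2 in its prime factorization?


Factorize 9724050 by dividing by 2 repeatedly.
Division steps: 2 divides 9724050 exactly 1 time(s).
Exponent of 2 = 1

1


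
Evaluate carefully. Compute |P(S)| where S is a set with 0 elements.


The power set of a set with n elements has 2^n elements.
|P(S)| = 2^0 = 1

1


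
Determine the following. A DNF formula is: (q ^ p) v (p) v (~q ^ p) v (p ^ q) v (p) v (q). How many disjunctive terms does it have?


A DNF formula is a disjunction of terms (conjunctions).
Terms are separated by v.
Counting the disjuncts: 6 terms.

6


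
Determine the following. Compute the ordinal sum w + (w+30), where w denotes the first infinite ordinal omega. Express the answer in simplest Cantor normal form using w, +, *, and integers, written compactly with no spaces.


Compute w + (w+30).
Ordinal + is associative but NOT commutative; for finite n>0, n + w = w but w + n stays w+n.
w + (w+30) = (w+w) + 30 = w*2+30.
Result = w*2+30

w*2+30


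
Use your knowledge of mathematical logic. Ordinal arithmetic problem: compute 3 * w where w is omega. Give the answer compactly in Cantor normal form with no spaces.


Compute 3 * w.
Ordinal * is associative and left-distributive over +, but NOT commutative; for finite n>1, n*w = w but w*n stays w*n.
For finite n>0, n * w = sup{n*k : k<w} = w. So 3 * w = w.
Result = w

w


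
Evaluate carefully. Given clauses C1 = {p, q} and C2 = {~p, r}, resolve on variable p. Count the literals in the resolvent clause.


Remove p from C1 and ~p from C2.
C1 remainder: {q}
C2 remainder: {r}
Union (resolvent): {q, r}
Resolvent has 2 literal(s).

2


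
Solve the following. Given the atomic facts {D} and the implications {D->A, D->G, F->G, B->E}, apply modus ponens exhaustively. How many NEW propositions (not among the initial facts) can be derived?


Initial facts: {D}
Apply modus ponens to closure:
  D and D->A  =>  A
  D and D->G  =>  G
Final known: {A, D, G}
New propositions: {A, G}
Count = 2

2


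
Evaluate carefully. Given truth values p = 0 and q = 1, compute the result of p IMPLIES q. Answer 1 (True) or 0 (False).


p = 0, q = 1
Operation: p IMPLIES q
Evaluate: 0 IMPLIES 1 = 1

1


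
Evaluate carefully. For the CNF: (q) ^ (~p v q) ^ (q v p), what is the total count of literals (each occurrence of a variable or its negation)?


Counting literals in each clause:
Clause 1: 1 literal(s)
Clause 2: 2 literal(s)
Clause 3: 2 literal(s)
Total = 5

5


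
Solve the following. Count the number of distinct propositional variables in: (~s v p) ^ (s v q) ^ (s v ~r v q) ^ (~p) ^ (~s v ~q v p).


Identify each variable that appears in the formula.
Variables found: p, q, r, s
Count = 4

4


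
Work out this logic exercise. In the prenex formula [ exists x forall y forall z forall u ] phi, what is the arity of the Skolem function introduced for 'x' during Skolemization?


Quantifier prefix: exists x forall y forall z forall u
'x' is existentially quantified at position 1.
No universal quantifiers precede it.
Skolem function arity = 0 (a Skolem constant)

0


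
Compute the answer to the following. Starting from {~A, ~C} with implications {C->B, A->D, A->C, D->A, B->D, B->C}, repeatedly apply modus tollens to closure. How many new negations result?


Initial negated facts: {~A, ~C}
Apply modus tollens to closure:
  ~A and D->A  =>  ~D
  ~D and B->D  =>  ~B
Final negated: {~A, ~B, ~C, ~D}
New negations: {~B, ~D}
Count = 2

2


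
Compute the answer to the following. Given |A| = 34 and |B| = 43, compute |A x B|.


The Cartesian product A x B contains all ordered pairs (a, b).
|A x B| = |A| * |B| = 34 * 43 = 1462

1462


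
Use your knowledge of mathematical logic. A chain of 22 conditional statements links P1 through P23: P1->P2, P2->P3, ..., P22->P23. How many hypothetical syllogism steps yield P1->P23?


With 22 implications in a chain connecting 23 propositions:
P1->P2, P2->P3, ..., P22->P23
Steps needed = (number of implications) - 1 = 22 - 1 = 21

21


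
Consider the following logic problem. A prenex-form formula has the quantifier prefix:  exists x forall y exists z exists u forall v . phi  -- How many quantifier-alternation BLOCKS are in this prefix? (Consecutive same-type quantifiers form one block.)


Quantifier-type sequence: E A E E A  (A=forall, E=exists)
Group into maximal same-type runs:
  Ex1 | Ax1 | Ex2 | Ax1
Number of blocks = 4

4


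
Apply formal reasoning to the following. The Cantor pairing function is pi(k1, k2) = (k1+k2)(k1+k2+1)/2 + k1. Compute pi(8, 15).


k1 + k2 = 23
(k1+k2)(k1+k2+1)/2 = 23 * 24 / 2 = 276
pi = 276 + 8 = 284

284


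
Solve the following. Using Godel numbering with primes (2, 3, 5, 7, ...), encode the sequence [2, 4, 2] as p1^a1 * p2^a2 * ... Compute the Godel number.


Encode each element as an exponent of the corresponding prime:
  2^2 = 4
  3^4 = 81
  5^2 = 25
Product = 4 * 81 * 25 = 8100

8100


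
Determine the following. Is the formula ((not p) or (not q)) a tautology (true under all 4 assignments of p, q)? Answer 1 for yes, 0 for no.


Check all 4 assignments:
p=0, q=0: 1
p=0, q=1: 1
p=1, q=0: 1
p=1, q=1: 0
Satisfying count = 3/4.
Tautology iff count = 4: no.

0


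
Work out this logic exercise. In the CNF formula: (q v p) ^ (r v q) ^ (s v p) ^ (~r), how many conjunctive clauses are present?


A CNF formula is a conjunction of clauses.
Clauses are separated by ^.
Counting the conjuncts: 4 clauses.

4


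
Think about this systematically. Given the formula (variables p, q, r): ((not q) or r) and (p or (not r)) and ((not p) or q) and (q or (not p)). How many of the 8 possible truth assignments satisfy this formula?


Evaluate all 8 assignments for p, q, r:
p=0, q=0, r=0: 1
p=0, q=0, r=1: 0
p=0, q=1, r=0: 0
p=0, q=1, r=1: 0
p=1, q=0, r=0: 0
p=1, q=0, r=1: 0
p=1, q=1, r=0: 0
p=1, q=1, r=1: 1
Satisfying count = 2

2


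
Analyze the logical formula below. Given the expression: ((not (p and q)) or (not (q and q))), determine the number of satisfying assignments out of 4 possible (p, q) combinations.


Check all 4 assignments:
p=0, q=0: 1
p=0, q=1: 1
p=1, q=0: 1
p=1, q=1: 0
Count of True = 3

3


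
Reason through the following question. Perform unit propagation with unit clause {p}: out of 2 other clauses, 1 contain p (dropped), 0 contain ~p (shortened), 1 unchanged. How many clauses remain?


Satisfied (removed): 1
Shortened (remain): 0
Unchanged (remain): 1
Remaining = 0 + 1 = 1

1


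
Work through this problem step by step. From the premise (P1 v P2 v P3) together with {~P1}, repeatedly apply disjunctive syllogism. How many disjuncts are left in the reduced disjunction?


Original disjuncts (3): P1, P2, P3
Negated (eliminate): ~P1
Remaining disjuncts: P2, P3
Count = 3 - 1 = 2

2


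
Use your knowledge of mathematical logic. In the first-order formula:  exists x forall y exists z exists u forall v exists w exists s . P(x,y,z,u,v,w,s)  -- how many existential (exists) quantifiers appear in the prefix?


Quantifier prefix: exists x forall y exists z exists u forall v exists w exists s
Mark each quantifier type:
  E U E E U E E
Universal count = 2, Existential count = 5
Asked for existential (exists) quantifiers: 5

5


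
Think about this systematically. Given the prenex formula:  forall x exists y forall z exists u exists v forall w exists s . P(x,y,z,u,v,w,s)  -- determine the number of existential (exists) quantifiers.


Quantifier prefix: forall x exists y forall z exists u exists v forall w exists s
Mark each quantifier type:
  U E U E E U E
Universal count = 3, Existential count = 4
Asked for existential (exists) quantifiers: 4

4


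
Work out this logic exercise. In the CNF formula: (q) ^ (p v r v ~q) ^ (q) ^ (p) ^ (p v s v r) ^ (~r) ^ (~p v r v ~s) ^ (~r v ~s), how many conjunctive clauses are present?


A CNF formula is a conjunction of clauses.
Clauses are separated by ^.
Counting the conjuncts: 8 clauses.

8


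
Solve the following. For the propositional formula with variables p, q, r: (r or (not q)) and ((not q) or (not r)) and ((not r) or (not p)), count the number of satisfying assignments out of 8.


Evaluate all 8 assignments for p, q, r:
p=0, q=0, r=0: 1
p=0, q=0, r=1: 1
p=0, q=1, r=0: 0
p=0, q=1, r=1: 0
p=1, q=0, r=0: 1
p=1, q=0, r=1: 0
p=1, q=1, r=0: 0
p=1, q=1, r=1: 0
Satisfying count = 3

3


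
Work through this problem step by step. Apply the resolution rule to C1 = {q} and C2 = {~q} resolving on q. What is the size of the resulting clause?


Remove q from C1 and ~q from C2.
C1 remainder: {}
C2 remainder: {}
Union (resolvent): {} (empty clause)
Resolvent has 0 literal(s).

0


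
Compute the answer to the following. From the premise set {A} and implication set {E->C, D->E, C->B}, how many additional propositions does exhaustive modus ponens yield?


Initial facts: {A}
Apply modus ponens to closure:
  (no implication fires)
Final known: {A}
New propositions: {(none)}
Count = 0

0


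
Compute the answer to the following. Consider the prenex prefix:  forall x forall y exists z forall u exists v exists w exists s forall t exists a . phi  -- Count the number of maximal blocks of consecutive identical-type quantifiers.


Quantifier-type sequence: A A E A E E E A E  (A=forall, E=exists)
Group into maximal same-type runs:
  Ax2 | Ex1 | Ax1 | Ex3 | Ax1 | Ex1
Number of blocks = 6

6


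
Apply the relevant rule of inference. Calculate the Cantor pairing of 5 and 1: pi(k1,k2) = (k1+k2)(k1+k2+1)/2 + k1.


k1 + k2 = 6
(k1+k2)(k1+k2+1)/2 = 6 * 7 / 2 = 21
pi = 21 + 5 = 26

26


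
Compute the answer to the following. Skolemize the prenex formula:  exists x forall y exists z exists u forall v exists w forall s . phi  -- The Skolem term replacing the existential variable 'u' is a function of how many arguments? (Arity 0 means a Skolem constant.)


Quantifier prefix: exists x forall y exists z exists u forall v exists w forall s
'u' is existentially quantified at position 4.
Universal variables preceding it: y
Skolem function arity = 1

1


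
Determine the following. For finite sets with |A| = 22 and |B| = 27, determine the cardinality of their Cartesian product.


The Cartesian product A x B contains all ordered pairs (a, b).
|A x B| = |A| * |B| = 22 * 27 = 594

594


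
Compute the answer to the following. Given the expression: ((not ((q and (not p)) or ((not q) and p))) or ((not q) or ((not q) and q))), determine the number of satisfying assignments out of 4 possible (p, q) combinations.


Check all 4 assignments:
p=0, q=0: 1
p=0, q=1: 0
p=1, q=0: 1
p=1, q=1: 1
Count of True = 3

3


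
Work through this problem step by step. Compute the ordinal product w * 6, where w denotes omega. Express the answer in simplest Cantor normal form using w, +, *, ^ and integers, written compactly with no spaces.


Compute w * 6.
Ordinal * is associative and left-distributive over +, but NOT commutative; for finite n>1, n*w = w but w*n stays w*n.
w * 6 means 6 copies of w concatenated: w*6.
Result = w*6

w*6


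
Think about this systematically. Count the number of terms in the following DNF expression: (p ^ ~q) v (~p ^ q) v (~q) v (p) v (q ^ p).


A DNF formula is a disjunction of terms (conjunctions).
Terms are separated by v.
Counting the disjuncts: 5 terms.

5


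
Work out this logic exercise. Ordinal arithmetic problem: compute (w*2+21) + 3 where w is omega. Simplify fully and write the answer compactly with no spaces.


Compute (w*2+21) + 3.
Ordinal + is associative but NOT commutative; for finite n>0, n + w = w but w + n stays w+n.
By associativity: (w*2+21) + 3 = w*2 + (21+3) = w*2+24.
Result = w*2+24

w*2+24


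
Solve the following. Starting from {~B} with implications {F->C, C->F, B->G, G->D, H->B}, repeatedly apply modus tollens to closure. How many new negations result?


Initial negated facts: {~B}
Apply modus tollens to closure:
  ~B and H->B  =>  ~H
Final negated: {~B, ~H}
New negations: {~H}
Count = 1

1


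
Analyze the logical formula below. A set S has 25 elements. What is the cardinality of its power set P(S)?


The power set of a set with n elements has 2^n elements.
|P(S)| = 2^25 = 33554432

33554432


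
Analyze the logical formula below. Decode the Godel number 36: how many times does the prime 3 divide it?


Factorize 36 by dividing by 3 repeatedly.
Division steps: 3 divides 36 exactly 2 time(s).
Exponent of 3 = 2

2


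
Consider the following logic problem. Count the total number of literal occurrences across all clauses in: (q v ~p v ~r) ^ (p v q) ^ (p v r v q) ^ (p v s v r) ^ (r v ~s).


Counting literals in each clause:
Clause 1: 3 literal(s)
Clause 2: 2 literal(s)
Clause 3: 3 literal(s)
Clause 4: 3 literal(s)
Clause 5: 2 literal(s)
Total = 13

13


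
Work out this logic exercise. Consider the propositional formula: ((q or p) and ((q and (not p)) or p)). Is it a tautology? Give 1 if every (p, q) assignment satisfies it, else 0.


Check all 4 assignments:
p=0, q=0: 0
p=0, q=1: 1
p=1, q=0: 1
p=1, q=1: 1
Satisfying count = 3/4.
Tautology iff count = 4: no.

0


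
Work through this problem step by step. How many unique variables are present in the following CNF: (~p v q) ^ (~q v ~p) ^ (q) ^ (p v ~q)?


Identify each variable that appears in the formula.
Variables found: p, q
Count = 2

2


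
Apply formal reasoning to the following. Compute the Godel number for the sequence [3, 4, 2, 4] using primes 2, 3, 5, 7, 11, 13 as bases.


Encode each element as an exponent of the corresponding prime:
  2^3 = 8
  3^4 = 81
  5^2 = 25
  7^4 = 2401
Product = 8 * 81 * 25 * 2401 = 38896200

38896200


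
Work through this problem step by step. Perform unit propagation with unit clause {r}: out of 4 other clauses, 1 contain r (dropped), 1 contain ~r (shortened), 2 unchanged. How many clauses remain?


Satisfied (removed): 1
Shortened (remain): 1
Unchanged (remain): 2
Remaining = 1 + 2 = 3

3


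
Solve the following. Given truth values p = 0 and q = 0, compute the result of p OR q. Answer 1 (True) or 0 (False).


p = 0, q = 0
Operation: p OR q
Evaluate: 0 OR 0 = 0

0


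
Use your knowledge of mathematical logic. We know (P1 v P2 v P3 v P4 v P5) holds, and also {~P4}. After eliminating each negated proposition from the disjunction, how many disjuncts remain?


Original disjuncts (5): P1, P2, P3, P4, P5
Negated (eliminate): ~P4
Remaining disjuncts: P1, P2, P3, P5
Count = 5 - 1 = 4

4


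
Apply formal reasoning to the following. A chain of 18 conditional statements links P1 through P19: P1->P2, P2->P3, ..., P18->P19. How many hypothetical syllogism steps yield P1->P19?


With 18 implications in a chain connecting 19 propositions:
P1->P2, P2->P3, ..., P18->P19
Steps needed = (number of implications) - 1 = 18 - 1 = 17

17


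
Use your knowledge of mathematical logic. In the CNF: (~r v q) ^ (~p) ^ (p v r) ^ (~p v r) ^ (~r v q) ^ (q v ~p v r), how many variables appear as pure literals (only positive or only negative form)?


Check each variable for pure literal status:
p: mixed (not pure)
q: pure positive
r: mixed (not pure)
Pure literal count = 1

1


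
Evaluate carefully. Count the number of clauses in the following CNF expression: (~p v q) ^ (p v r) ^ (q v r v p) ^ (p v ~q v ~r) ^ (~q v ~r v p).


A CNF formula is a conjunction of clauses.
Clauses are separated by ^.
Counting the conjuncts: 5 clauses.

5


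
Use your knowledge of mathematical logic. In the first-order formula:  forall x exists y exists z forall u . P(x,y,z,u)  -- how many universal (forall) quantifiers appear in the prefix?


Quantifier prefix: forall x exists y exists z forall u
Mark each quantifier type:
  U E E U
Universal count = 2, Existential count = 2
Asked for universal (forall) quantifiers: 2

2


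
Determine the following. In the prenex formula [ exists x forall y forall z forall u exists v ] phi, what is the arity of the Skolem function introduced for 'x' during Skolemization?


Quantifier prefix: exists x forall y forall z forall u exists v
'x' is existentially quantified at position 1.
No universal quantifiers precede it.
Skolem function arity = 0 (a Skolem constant)

0


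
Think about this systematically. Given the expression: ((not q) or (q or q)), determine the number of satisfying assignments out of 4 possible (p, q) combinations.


Check all 4 assignments:
p=0, q=0: 1
p=0, q=1: 1
p=1, q=0: 1
p=1, q=1: 1
Count of True = 4

4


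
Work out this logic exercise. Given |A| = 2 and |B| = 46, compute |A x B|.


The Cartesian product A x B contains all ordered pairs (a, b).
|A x B| = |A| * |B| = 2 * 46 = 92

92


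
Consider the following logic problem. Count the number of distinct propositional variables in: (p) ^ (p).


Identify each variable that appears in the formula.
Variables found: p
Count = 1

1


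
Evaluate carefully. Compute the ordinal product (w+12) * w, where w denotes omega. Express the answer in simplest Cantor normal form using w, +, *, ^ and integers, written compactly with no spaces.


Compute (w+12) * w.
Ordinal * is associative and left-distributive over +, but NOT commutative; for finite n>1, n*w = w but w*n stays w*n.
(w+12) * w = sup{(w+12)*k : k<w} = sup{w*k+12} = w^2 (the +12 tail is absorbed in the limit).
Result = w^2

w^2


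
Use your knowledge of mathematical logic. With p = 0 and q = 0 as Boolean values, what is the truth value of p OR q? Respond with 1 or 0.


p = 0, q = 0
Operation: p OR q
Evaluate: 0 OR 0 = 0

0


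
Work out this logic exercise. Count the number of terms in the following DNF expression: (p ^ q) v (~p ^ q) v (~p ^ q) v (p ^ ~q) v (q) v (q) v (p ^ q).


A DNF formula is a disjunction of terms (conjunctions).
Terms are separated by v.
Counting the disjuncts: 7 terms.

7


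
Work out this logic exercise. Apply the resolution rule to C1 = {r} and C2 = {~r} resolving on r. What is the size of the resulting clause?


Remove r from C1 and ~r from C2.
C1 remainder: {}
C2 remainder: {}
Union (resolvent): {} (empty clause)
Resolvent has 0 literal(s).

0


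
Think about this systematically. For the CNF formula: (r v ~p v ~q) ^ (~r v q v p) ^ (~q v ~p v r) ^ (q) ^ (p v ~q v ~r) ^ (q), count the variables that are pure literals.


Check each variable for pure literal status:
p: mixed (not pure)
q: mixed (not pure)
r: mixed (not pure)
Pure literal count = 0

0


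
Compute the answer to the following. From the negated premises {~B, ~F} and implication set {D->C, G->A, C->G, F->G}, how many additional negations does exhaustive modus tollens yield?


Initial negated facts: {~B, ~F}
Apply modus tollens to closure:
  (no implication fires)
Final negated: {~B, ~F}
New negations: {(none)}
Count = 0

0


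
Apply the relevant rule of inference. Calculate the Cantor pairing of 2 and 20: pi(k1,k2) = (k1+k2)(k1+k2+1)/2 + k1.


k1 + k2 = 22
(k1+k2)(k1+k2+1)/2 = 22 * 23 / 2 = 253
pi = 253 + 2 = 255

255


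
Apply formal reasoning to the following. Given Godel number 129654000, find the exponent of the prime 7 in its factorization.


Factorize 129654000 by dividing by 7 repeatedly.
Division steps: 7 divides 129654000 exactly 4 time(s).
Exponent of 7 = 4

4


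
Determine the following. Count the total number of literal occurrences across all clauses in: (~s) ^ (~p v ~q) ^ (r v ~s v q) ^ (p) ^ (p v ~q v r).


Counting literals in each clause:
Clause 1: 1 literal(s)
Clause 2: 2 literal(s)
Clause 3: 3 literal(s)
Clause 4: 1 literal(s)
Clause 5: 3 literal(s)
Total = 10

10


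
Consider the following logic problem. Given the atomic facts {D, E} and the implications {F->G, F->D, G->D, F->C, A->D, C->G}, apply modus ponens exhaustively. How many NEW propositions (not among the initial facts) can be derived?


Initial facts: {D, E}
Apply modus ponens to closure:
  (no implication fires)
Final known: {D, E}
New propositions: {(none)}
Count = 0

0


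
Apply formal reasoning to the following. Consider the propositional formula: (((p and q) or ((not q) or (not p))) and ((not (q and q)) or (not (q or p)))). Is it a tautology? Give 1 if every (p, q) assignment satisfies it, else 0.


Check all 4 assignments:
p=0, q=0: 1
p=0, q=1: 0
p=1, q=0: 1
p=1, q=1: 0
Satisfying count = 2/4.
Tautology iff count = 4: no.

0


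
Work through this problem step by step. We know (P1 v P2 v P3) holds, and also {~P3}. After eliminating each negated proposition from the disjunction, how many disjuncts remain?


Original disjuncts (3): P1, P2, P3
Negated (eliminate): ~P3
Remaining disjuncts: P1, P2
Count = 3 - 1 = 2

2


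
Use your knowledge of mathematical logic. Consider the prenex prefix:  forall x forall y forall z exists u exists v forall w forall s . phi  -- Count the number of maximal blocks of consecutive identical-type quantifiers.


Quantifier-type sequence: A A A E E A A  (A=forall, E=exists)
Group into maximal same-type runs:
  Ax3 | Ex2 | Ax2
Number of blocks = 3

3


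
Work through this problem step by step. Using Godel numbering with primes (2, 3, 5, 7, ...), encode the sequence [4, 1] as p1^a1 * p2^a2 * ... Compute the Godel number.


Encode each element as an exponent of the corresponding prime:
  2^4 = 16
  3^1 = 3
Product = 16 * 3 = 48

48


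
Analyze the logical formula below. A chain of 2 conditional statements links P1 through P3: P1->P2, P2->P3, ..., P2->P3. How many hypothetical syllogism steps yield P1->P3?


With 2 implications in a chain connecting 3 propositions:
P1->P2, P2->P3, ..., P2->P3
Steps needed = (number of implications) - 1 = 2 - 1 = 1

1


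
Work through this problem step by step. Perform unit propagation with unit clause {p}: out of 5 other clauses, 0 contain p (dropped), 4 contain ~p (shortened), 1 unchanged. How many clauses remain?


Satisfied (removed): 0
Shortened (remain): 4
Unchanged (remain): 1
Remaining = 4 + 1 = 5

5


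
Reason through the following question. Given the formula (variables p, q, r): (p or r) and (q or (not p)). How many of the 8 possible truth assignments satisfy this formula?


Evaluate all 8 assignments for p, q, r:
p=0, q=0, r=0: 0
p=0, q=0, r=1: 1
p=0, q=1, r=0: 0
p=0, q=1, r=1: 1
p=1, q=0, r=0: 0
p=1, q=0, r=1: 0
p=1, q=1, r=0: 1
p=1, q=1, r=1: 1
Satisfying count = 4

4


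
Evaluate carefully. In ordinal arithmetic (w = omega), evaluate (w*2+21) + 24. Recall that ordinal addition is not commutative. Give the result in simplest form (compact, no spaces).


Compute (w*2+21) + 24.
Ordinal + is associative but NOT commutative; for finite n>0, n + w = w but w + n stays w+n.
By associativity: (w*2+21) + 24 = w*2 + (21+24) = w*2+45.
Result = w*2+45

w*2+45


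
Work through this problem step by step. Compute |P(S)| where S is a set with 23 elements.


The power set of a set with n elements has 2^n elements.
|P(S)| = 2^23 = 8388608

8388608


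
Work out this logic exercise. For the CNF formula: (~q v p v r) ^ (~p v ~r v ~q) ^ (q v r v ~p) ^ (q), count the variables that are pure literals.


Check each variable for pure literal status:
p: mixed (not pure)
q: mixed (not pure)
r: mixed (not pure)
Pure literal count = 0

0


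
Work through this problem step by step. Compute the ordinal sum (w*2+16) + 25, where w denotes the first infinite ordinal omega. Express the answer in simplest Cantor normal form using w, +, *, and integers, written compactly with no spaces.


Compute (w*2+16) + 25.
Ordinal + is associative but NOT commutative; for finite n>0, n + w = w but w + n stays w+n.
By associativity: (w*2+16) + 25 = w*2 + (16+25) = w*2+41.
Result = w*2+41

w*2+41


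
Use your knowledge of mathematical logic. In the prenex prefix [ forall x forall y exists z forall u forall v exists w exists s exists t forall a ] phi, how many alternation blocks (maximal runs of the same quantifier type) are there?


Quantifier-type sequence: A A E A A E E E A  (A=forall, E=exists)
Group into maximal same-type runs:
  Ax2 | Ex1 | Ax2 | Ex3 | Ax1
Number of blocks = 5

5


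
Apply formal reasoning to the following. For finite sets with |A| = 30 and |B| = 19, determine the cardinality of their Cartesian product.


The Cartesian product A x B contains all ordered pairs (a, b).
|A x B| = |A| * |B| = 30 * 19 = 570

570


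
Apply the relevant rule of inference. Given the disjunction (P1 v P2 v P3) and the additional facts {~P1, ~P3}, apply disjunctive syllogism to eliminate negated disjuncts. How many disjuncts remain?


Original disjuncts (3): P1, P2, P3
Negated (eliminate): ~P1, ~P3
Remaining disjuncts: P2
Count = 3 - 2 = 1

1


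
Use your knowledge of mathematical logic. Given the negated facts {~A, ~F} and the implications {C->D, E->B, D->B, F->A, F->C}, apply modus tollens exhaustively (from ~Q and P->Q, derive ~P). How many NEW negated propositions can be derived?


Initial negated facts: {~A, ~F}
Apply modus tollens to closure:
  (no implication fires)
Final negated: {~A, ~F}
New negations: {(none)}
Count = 0

0


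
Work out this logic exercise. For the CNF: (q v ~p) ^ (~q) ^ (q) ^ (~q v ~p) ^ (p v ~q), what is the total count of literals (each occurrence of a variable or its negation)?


Counting literals in each clause:
Clause 1: 2 literal(s)
Clause 2: 1 literal(s)
Clause 3: 1 literal(s)
Clause 4: 2 literal(s)
Clause 5: 2 literal(s)
Total = 8

8


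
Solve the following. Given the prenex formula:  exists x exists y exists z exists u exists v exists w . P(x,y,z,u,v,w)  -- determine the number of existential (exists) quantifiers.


Quantifier prefix: exists x exists y exists z exists u exists v exists w
Mark each quantifier type:
  E E E E E E
Universal count = 0, Existential count = 6
Asked for existential (exists) quantifiers: 6

6


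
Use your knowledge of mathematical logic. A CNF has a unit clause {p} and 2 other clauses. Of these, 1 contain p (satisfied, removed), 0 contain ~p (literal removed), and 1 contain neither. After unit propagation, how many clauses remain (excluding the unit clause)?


Satisfied (removed): 1
Shortened (remain): 0
Unchanged (remain): 1
Remaining = 0 + 1 = 1

1


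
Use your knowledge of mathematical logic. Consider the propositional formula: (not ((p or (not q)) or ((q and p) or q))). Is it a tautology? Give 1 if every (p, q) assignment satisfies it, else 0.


Check all 4 assignments:
p=0, q=0: 0
p=0, q=1: 0
p=1, q=0: 0
p=1, q=1: 0
Satisfying count = 0/4.
Tautology iff count = 4: no.

0


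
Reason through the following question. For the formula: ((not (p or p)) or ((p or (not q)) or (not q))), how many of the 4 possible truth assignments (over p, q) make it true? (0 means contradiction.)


Check all 4 assignments:
p=0, q=0: 1
p=0, q=1: 1
p=1, q=0: 1
p=1, q=1: 1
Count of True = 4

4


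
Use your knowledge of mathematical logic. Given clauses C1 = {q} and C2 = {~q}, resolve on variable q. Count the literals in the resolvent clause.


Remove q from C1 and ~q from C2.
C1 remainder: {}
C2 remainder: {}
Union (resolvent): {} (empty clause)
Resolvent has 0 literal(s).

0


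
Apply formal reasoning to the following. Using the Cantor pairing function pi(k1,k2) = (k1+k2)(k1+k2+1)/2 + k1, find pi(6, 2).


k1 + k2 = 8
(k1+k2)(k1+k2+1)/2 = 8 * 9 / 2 = 36
pi = 36 + 6 = 42

42


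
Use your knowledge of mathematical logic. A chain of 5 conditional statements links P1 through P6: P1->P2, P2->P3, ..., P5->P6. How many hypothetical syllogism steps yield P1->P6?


With 5 implications in a chain connecting 6 propositions:
P1->P2, P2->P3, ..., P5->P6
Steps needed = (number of implications) - 1 = 5 - 1 = 4

4


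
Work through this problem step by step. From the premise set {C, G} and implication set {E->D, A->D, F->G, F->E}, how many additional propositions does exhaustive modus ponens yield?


Initial facts: {C, G}
Apply modus ponens to closure:
  (no implication fires)
Final known: {C, G}
New propositions: {(none)}
Count = 0

0


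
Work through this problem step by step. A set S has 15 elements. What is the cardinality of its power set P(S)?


The power set of a set with n elements has 2^n elements.
|P(S)| = 2^15 = 32768

32768


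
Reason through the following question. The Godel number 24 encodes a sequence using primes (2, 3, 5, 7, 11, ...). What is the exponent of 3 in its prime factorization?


Factorize 24 by dividing by 3 repeatedly.
Division steps: 3 divides 24 exactly 1 time(s).
Exponent of 3 = 1

1


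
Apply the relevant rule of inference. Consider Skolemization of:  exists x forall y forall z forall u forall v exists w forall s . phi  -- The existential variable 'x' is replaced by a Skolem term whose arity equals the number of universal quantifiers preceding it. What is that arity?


Quantifier prefix: exists x forall y forall z forall u forall v exists w forall s
'x' is existentially quantified at position 1.
No universal quantifiers precede it.
Skolem function arity = 0 (a Skolem constant)

0


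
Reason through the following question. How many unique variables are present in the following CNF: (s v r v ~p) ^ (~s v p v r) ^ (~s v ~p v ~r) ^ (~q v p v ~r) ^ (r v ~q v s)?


Identify each variable that appears in the formula.
Variables found: p, q, r, s
Count = 4

4


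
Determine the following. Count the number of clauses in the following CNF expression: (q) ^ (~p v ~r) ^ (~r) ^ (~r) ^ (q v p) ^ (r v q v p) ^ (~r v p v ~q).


A CNF formula is a conjunction of clauses.
Clauses are separated by ^.
Counting the conjuncts: 7 clauses.

7
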